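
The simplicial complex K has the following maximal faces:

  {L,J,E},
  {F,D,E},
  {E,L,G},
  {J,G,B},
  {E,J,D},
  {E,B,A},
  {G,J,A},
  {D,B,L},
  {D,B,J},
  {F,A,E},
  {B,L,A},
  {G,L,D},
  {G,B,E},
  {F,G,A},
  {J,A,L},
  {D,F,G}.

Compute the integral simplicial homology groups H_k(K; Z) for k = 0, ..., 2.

H_0 = Z,  H_1 = Z^2,  H_2 = Z.

We work with the vertex ordering A < B < D < E < F < G < J < L. The simplices of K, each written with vertices in increasing order, are:

  0-simplices (8): A, B, D, E, F, G, J, L
  1-simplices (24): AB, AE, AF, AG, AJ, AL, BD, BE, BG, BJ, BL, DE, DF, DG, DJ, DL, EF, EG, EJ, EL, FG, GJ, GL, JL
  2-simplices (16): ABE, ABL, AEF, AFG, AGJ, AJL, BDJ, BDL, BEG, BGJ, DEF, DEJ, DFG, DGL, EGL, EJL

so the chain groups are C_0 ≅ Z^8, C_1 ≅ Z^24, C_2 ≅ Z^16.

The boundary map ∂_1: C_1 → C_0 maps an edge to its endpoints' difference, ∂[p,q] = q − p. For instance
  ∂DE = E − D.
The resulting 8×24 matrix has rank 7, and its Smith normal form has invariant factors (1,1,1,1,1,1,1).

The boundary map ∂_2: C_2 → C_1 sends each 2-simplex [p,q,r] to [q,r] − [p,r] + [p,q]. For instance
  ∂ABL = BL − AL + AB,
  ∂BDL = DL − BL + BD.
As a 24×16 matrix over Z this has rank 15, with invariant factors (1,1,1,1,1,1,1,1,1,1,1,1,1,1,1).

From H_k ≅ ker(∂_k) / im(∂_{k+1}) we obtain:

  H_0: rank C_0 − rank ∂_1 = 8 − 7 = 1, and the invariant factors of ∂_1 are all 1, so H_0 = Z.
  H_1: rank ker ∂_1 − rank ∂_2 = (24 − 7) − 15 = 2, and the invariant factors of ∂_2 are all 1, so H_1 = Z^2.
  H_2: rank ker ∂_2 − rank ∂_3 = (16 − 15) − 0 = 1, and there is no ∂_3, so H_2 = Z.

As a check, the Euler characteristic is 8 − 24 + 16 = 0, which agrees with 1 − 2 + 1 = 0.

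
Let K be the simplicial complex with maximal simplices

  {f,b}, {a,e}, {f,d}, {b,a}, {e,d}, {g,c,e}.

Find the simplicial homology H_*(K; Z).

H_0 ≅ Z,  H_1 ≅ Z,  H_2 = 0.

Fix the vertex order a < b < c < d < e < f < g and write every simplex with vertices in increasing order. Then dim K = 2 and the simplices of K are:

  0-simplices (7): a, b, c, d, e, f, g
  1-simplices (8): ab, ae, bf, ce, cg, de, df, eg
  2-simplices (1): ceg

giving chain groups C_0 ≅ Z^7, C_1 ≅ Z^8, C_2 ≅ Z^1.

∂_1: C_1 → C_0 maps an edge to its endpoints' difference, ∂[p,q] = q − p.
This gives a 7×8 integer matrix of rank 6; reducing to Smith normal form yields diagonal entries (1,1,1,1,1,1).

The boundary map ∂_2: C_2 → C_1 sends each 2-simplex [p,q,r] to [q,r] − [p,r] + [p,q]. For instance
  ∂ceg = eg − cg + ce.
The 8×1 boundary matrix has rank 1 and Smith normal form diag(1).

Reading off H_k = ker ∂_k / im ∂_{k+1}:

  H_0: rank C_0 − rank ∂_1 = 7 − 6 = 1, and the invariant factors of ∂_1 are all 1, so H_0 = Z.
  H_1: rank ker ∂_1 − rank ∂_2 = (8 − 6) − 1 = 1, and the invariant factors of ∂_2 are all 1, so H_1 = Z.
  H_2: rank ker ∂_2 − rank ∂_3 = (1 − 1) − 0 = 0, and there is no ∂_3, so H_2 = 0.

As a check, the Euler characteristic is 7 − 8 + 1 = 0, which agrees with 1 − 1 + 0 = 0.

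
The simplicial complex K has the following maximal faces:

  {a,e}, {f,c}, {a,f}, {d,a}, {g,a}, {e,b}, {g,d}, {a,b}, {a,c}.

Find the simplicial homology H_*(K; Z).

H_0 = Z,  H_1 = Z^3.

Order the vertices as a < b < c < d < e < f < g. Listing each simplex with vertices in this order, K has dimension 1 with simplices:

  0-simplices (7): a, b, c, d, e, f, g
  1-simplices (9): ab, ac, ad, ae, af, ag, be, cf, dg

giving chain groups C_0 ≅ Z^7, C_1 ≅ Z^9.

∂_1: C_1 → C_0 sends each edge [p,q] (with p < q) to q − p. For instance
  ∂af = f − a.
The 7×9 boundary matrix has rank 6 and Smith normal form diag(1,1,1,1,1,1).

From H_k ≅ ker(∂_k) / im(∂_{k+1}) we obtain:

  H_0: rank C_0 − rank ∂_1 = 7 − 6 = 1, and the invariant factors of ∂_1 are all 1, so H_0 = Z.
  H_1: rank ker ∂_1 − rank ∂_2 = (9 − 6) − 0 = 3, and there is no ∂_2, so H_1 = Z^3.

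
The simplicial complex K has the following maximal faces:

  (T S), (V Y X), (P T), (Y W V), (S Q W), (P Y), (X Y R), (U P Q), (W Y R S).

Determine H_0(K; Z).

Fix the vertex order P < Q < R < S < T < U < V < W < X < Y and write every simplex with vertices in increasing order. Then dim K = 3 and the simplices of K are:

  0-simplices (10): P, Q, R, S, T, U, V, W, X, Y
  1-simplices (19): PQ, PT, PU, PY, QS, QU, QW, RS, RW, RX, RY, ST, SW, SY, VW, VX, VY, WY, XY
  2-simplices (9): PQU, QSW, RSW, RSY, RWY, RXY, SWY, VWY, VXY
  3-simplices (1): RSWY

Hence C_0 ≅ Z^10, C_1 ≅ Z^19, C_2 ≅ Z^9, C_3 ≅ Z^1.

∂_1: C_1 → C_0 sends each edge [p,q] (with p < q) to q − p. For instance
  ∂RW = W − R.
This gives a 10×19 integer matrix of rank 9; reducing to Smith normal form yields diagonal entries (1,1,1,1,1,1,1,1,1).

Boundary ∂_2: C_2 → C_1 acts by ∂[p,q,r] = [q,r] − [p,r] + [p,q]. For instance
  ∂RSY = SY − RY + RS,
  ∂SWY = WY − SY + SW.
The 19×9 boundary matrix has rank 8 and Smith normal form diag(1,1,1,1,1,1,1,1).

Boundary ∂_3: C_3 → C_2 sends each 3-simplex σ to the alternating sum Σ_i (−1)^i (σ with its i-th vertex removed). For instance
  ∂RSWY = SWY − RWY + RSY − RSW.
As a 9×1 matrix over Z this has rank 1, with invariant factors (1).

From H_k ≅ ker(∂_k) / im(∂_{k+1}) we obtain:

  H_0: rank C_0 − rank ∂_1 = 10 − 9 = 1, and the invariant factors of ∂_1 are all 1, so H_0 ≅ Z.

H_0 ≅ Z.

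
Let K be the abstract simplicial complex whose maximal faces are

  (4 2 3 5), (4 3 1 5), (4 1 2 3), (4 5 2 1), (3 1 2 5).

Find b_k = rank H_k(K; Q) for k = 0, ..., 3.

b_0 = 1, b_1 = 0, b_2 = 0, b_3 = 1.

We work with the vertex ordering 1 < 2 < 3 < 4 < 5. The simplices of K, each written with vertices in increasing order, are:

  0-simplices (5): [1], [2], [3], [4], [5]
  1-simplices (10): [1,2], [1,3], [1,4], [1,5], [2,3], [2,4], [2,5], [3,4], [3,5], [4,5]
  2-simplices (10): [1,2,3], [1,2,4], [1,2,5], [1,3,4], [1,3,5], [1,4,5], [2,3,4], [2,3,5], [2,4,5], [3,4,5]
  3-simplices (5): [1,2,3,4], [1,2,3,5], [1,2,4,5], [1,3,4,5], [2,3,4,5]

Hence C_0 ≅ Z^5, C_1 ≅ Z^10, C_2 ≅ Z^10, C_3 ≅ Z^5.

∂_1: C_1 → C_0 is given by ∂[p,q] = [q] − [p]. For instance
  ∂[1,3] = [3] − [1].
The resulting 5×10 matrix has rank 4, and its Smith normal form has invariant factors (1,1,1,1).

Boundary ∂_2: C_2 → C_1 maps a triangle to the signed sum of its edges. For instance
  ∂[1,3,5] = [3,5] − [1,5] + [1,3],
  ∂[3,4,5] = [4,5] − [3,5] + [3,4].
The 10×10 boundary matrix has rank 6 and Smith normal form diag(1,1,1,1,1,1).

∂_3: C_3 → C_2 sends each 3-simplex σ to the alternating sum Σ_i (−1)^i (σ with its i-th vertex removed). For instance
  ∂[1,2,4,5] = [2,4,5] − [1,4,5] + [1,2,5] − [1,2,4],
  ∂[1,3,4,5] = [3,4,5] − [1,4,5] + [1,3,5] − [1,3,4].
This gives a 10×5 integer matrix of rank 4; reducing to Smith normal form yields diagonal entries (1,1,1,1).

From H_k ≅ ker(∂_k) / im(∂_{k+1}) we obtain:

  H_0: rank C_0 − rank ∂_1 = 5 − 4 = 1, and the invariant factors of ∂_1 are all 1, so H_0 ≅ Z.
  H_1: rank ker ∂_1 − rank ∂_2 = (10 − 4) − 6 = 0, and the invariant factors of ∂_2 are all 1, so H_1 ≅ 0.
  H_2: rank ker ∂_2 − rank ∂_3 = (10 − 6) − 4 = 0, and the invariant factors of ∂_3 are all 1, so H_2 ≅ 0.
  H_3: rank ker ∂_3 − rank ∂_4 = (5 − 4) − 0 = 1, and there is no ∂_4, so H_3 ≅ Z.

(K is a triangulation of the 3-sphere S^3.)

Hence the Betti numbers are b_0 = 1, b_1 = 0, b_2 = 0, b_3 = 1.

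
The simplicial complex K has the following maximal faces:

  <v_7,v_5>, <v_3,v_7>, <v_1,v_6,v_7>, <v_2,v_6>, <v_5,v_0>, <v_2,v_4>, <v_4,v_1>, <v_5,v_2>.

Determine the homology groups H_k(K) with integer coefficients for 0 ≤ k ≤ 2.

H_0 = Z,  H_1 = Z^2,  H_2 = 0.

Order the vertices as v_0 < v_1 < v_2 < v_3 < v_4 < v_5 < v_6 < v_7. Listing each simplex with vertices in this order, K has dimension 2 with simplices:

  0-simplices (8): [v_0], [v_1], [v_2], [v_3], [v_4], [v_5], [v_6], [v_7]
  1-simplices (10): [v_0,v_5], [v_1,v_4], [v_1,v_6], [v_1,v_7], [v_2,v_4], [v_2,v_5], [v_2,v_6], [v_3,v_7], [v_5,v_7], [v_6,v_7]
  2-simplices (1): [v_1,v_6,v_7]

so the chain groups are C_0 ≅ Z^8, C_1 ≅ Z^10, C_2 ≅ Z^1.

∂_1: C_1 → C_0 maps an edge to its endpoints' difference, ∂[p,q] = q − p. For instance
  ∂[v_1,v_7] = [v_7] − [v_1].
The resulting 8×10 matrix has rank 7, and its Smith normal form has invariant factors (1,1,1,1,1,1,1).

∂_2: C_2 → C_1 maps a triangle to the signed sum of its edges. For instance
  ∂[v_1,v_6,v_7] = [v_6,v_7] − [v_1,v_7] + [v_1,v_6].
The 10×1 boundary matrix has rank 1 and Smith normal form diag(1).

Now H_k = ker ∂_k / im ∂_{k+1}, so:

  H_0: rank C_0 − rank ∂_1 = 8 − 7 = 1, and the invariant factors of ∂_1 are all 1, so H_0 = Z.
  H_1: rank ker ∂_1 − rank ∂_2 = (10 − 7) − 1 = 2, and the invariant factors of ∂_2 are all 1, so H_1 = Z^2.
  H_2: rank ker ∂_2 − rank ∂_3 = (1 − 1) − 0 = 0, and there is no ∂_3, so H_2 = 0.

As a check, the Euler characteristic is 8 − 10 + 1 = -1, which agrees with 1 − 2 + 0 = -1.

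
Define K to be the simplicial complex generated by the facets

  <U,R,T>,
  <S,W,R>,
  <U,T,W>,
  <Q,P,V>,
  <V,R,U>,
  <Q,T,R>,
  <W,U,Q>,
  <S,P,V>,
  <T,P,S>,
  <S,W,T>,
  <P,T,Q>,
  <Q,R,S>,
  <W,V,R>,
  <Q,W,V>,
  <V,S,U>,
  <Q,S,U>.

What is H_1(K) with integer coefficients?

H_1 ≅ Z^2.

Fix the vertex order P < Q < R < S < T < U < V < W and write every simplex with vertices in increasing order. Then dim K = 2 and the simplices of K are:

  0-simplices (8): P, Q, R, S, T, U, V, W
  1-simplices (24): PQ, PS, PT, PV, QR, QS, QT, QU, QV, QW, RS, RT, RU, RV, RW, ST, SU, SV, SW, TU, TW, UV, UW, VW
  2-simplices (16): PQT, PQV, PST, PSV, QRS, QRT, QSU, QUW, QVW, RSW, RTU, RUV, RVW, STW, SUV, TUW

giving chain groups C_0 ≅ Z^8, C_1 ≅ Z^24, C_2 ≅ Z^16.

Boundary ∂_1: C_1 → C_0 maps an edge to its endpoints' difference, ∂[p,q] = q − p.
The 8×24 boundary matrix has rank 7 and Smith normal form diag(1,1,1,1,1,1,1).

The boundary map ∂_2: C_2 → C_1 sends each 2-simplex [p,q,r] to [q,r] − [p,r] + [p,q]. For instance
  ∂QRS = RS − QS + QR,
  ∂QVW = VW − QW + QV.
The resulting 24×16 matrix has rank 15, and its Smith normal form has invariant factors (1,1,1,1,1,1,1,1,1,1,1,1,1,1,1).

Computing H_k = (kernel of ∂_k) / (image of ∂_{k+1}):

  H_1: rank ker ∂_1 − rank ∂_2 = (24 − 7) − 15 = 2, and the invariant factors of ∂_2 are all 1, so H_1 ≅ Z^2.

(K is a triangulation of the torus T^2.)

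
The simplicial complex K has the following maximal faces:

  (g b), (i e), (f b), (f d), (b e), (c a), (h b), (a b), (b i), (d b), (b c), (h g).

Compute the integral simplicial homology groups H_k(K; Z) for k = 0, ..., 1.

H_0 ≅ Z,  H_1 ≅ Z^4.

Order the vertices as a < b < c < d < e < f < g < h < i. Listing each simplex with vertices in this order, K has dimension 1 with simplices:

  0-simplices (9): a, b, c, d, e, f, g, h, i
  1-simplices (12): ab, ac, bc, bd, be, bf, bg, bh, bi, df, ei, gh

Hence C_0 ≅ Z^9, C_1 ≅ Z^12.

Boundary ∂_1: C_1 → C_0 maps an edge to its endpoints' difference, ∂[p,q] = q − p.
As a 9×12 matrix over Z this has rank 8, with invariant factors (1,1,1,1,1,1,1,1).

Reading off H_k = ker ∂_k / im ∂_{k+1}:

  H_0: rank C_0 − rank ∂_1 = 9 − 8 = 1, and the invariant factors of ∂_1 are all 1, so H_0 ≅ Z.
  H_1: rank ker ∂_1 − rank ∂_2 = (12 − 8) − 0 = 4, and there is no ∂_2, so H_1 ≅ Z^4.

As a check, the Euler characteristic is 9 − 12 = -3, which agrees with 1 − 4 = -3.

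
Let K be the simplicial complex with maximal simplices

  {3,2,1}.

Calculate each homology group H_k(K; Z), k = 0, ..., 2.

H_0 = Z,  H_1 = 0,  H_2 = 0.

Fix the vertex order 1 < 2 < 3 and write every simplex with vertices in increasing order. Then dim K = 2 and the simplices of K are:

  0-simplices (3): [1], [2], [3]
  1-simplices (3): [1,2], [1,3], [2,3]
  2-simplices (1): [1,2,3]

Hence C_0 ≅ Z^3, C_1 ≅ Z^3, C_2 ≅ Z^1.

∂_1: C_1 → C_0 maps an edge to its endpoints' difference, ∂[p,q] = q − p.
This gives a 3×3 integer matrix of rank 2; reducing to Smith normal form yields diagonal entries (1,1).

∂_2: C_2 → C_1 maps a triangle to the signed sum of its edges. For instance
  ∂[1,2,3] = [2,3] − [1,3] + [1,2].
The 3×1 boundary matrix has rank 1 and Smith normal form diag(1).

From H_k ≅ ker(∂_k) / im(∂_{k+1}) we obtain:

  H_0: rank C_0 − rank ∂_1 = 3 − 2 = 1, and the invariant factors of ∂_1 are all 1, so H_0 ≅ Z.
  H_1: rank ker ∂_1 − rank ∂_2 = (3 − 2) − 1 = 0, and the invariant factors of ∂_2 are all 1, so H_1 ≅ 0.
  H_2: rank ker ∂_2 − rank ∂_3 = (1 − 1) − 0 = 0, and there is no ∂_3, so H_2 ≅ 0.

As a check, the Euler characteristic is 3 − 3 + 1 = 1, which agrees with 1 − 0 + 0 = 1.
(K is a triangulation of the 2-simplex.)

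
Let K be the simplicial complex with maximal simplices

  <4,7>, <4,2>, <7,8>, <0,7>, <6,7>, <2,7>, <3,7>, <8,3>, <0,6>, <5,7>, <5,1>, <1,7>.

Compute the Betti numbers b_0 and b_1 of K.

K has 9 vertices, 12 edges.
rank ∂_0 = 0, rank ∂_1 = 8 ⇒ b_0 = 9 − 0 − 8 = 1; all invariant factors of ∂_1 are 1 so no torsion. So H_0 = Z.
rank ∂_1 = 8, rank ∂_2 = 0 ⇒ b_1 = 12 − 8 − 0 = 4. So H_1 = Z^4.

b_0 = 1, b_1 = 4.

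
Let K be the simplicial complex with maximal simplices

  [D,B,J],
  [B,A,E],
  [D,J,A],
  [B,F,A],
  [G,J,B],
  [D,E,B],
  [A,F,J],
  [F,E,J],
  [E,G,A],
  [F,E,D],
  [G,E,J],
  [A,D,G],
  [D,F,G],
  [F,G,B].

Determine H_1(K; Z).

Fix the vertex order A < B < D < E < F < G < J and write every simplex with vertices in increasing order. Then dim K = 2 and the simplices of K are:

  0-simplices (7): A, B, D, E, F, G, J
  1-simplices (21): AB, AD, AE, AF, AG, AJ, BD, BE, BF, BG, BJ, DE, DF, DG, DJ, EF, EG, EJ, FG, FJ, GJ
  2-simplices (14): ABE, ABF, ADG, ADJ, AEG, AFJ, BDE, BDJ, BFG, BGJ, DEF, DFG, EFJ, EGJ

Hence C_0 ≅ Z^7, C_1 ≅ Z^21, C_2 ≅ Z^14.

Boundary ∂_1: C_1 → C_0 maps an edge to its endpoints' difference, ∂[p,q] = q − p. For instance
  ∂AB = B − A.
This gives a 7×21 integer matrix of rank 6; reducing to Smith normal form yields diagonal entries (1,1,1,1,1,1).

Boundary ∂_2: C_2 → C_1 acts by ∂[p,q,r] = [q,r] − [p,r] + [p,q]. For instance
  ∂BFG = FG − BG + BF,
  ∂DFG = FG − DG + DF.
As a 21×14 matrix over Z this has rank 13, with invariant factors (1,1,1,1,1,1,1,1,1,1,1,1,1).

From H_k ≅ ker(∂_k) / im(∂_{k+1}) we obtain:

  H_1: rank ker ∂_1 − rank ∂_2 = (21 − 6) − 13 = 2, and the invariant factors of ∂_2 are all 1, so H_1 = Z^2.

(K is a triangulation of the torus T^2.)

H_1 = Z^2.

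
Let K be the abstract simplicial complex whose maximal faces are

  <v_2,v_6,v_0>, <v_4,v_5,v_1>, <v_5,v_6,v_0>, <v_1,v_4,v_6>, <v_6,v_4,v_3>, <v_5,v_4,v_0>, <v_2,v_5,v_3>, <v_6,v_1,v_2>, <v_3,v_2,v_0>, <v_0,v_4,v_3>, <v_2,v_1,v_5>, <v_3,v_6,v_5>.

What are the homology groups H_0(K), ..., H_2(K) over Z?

H_0 = Z,  H_1 = Z_2,  H_2 = 0.

Take the total order v_0 < v_1 < v_2 < v_3 < v_4 < v_5 < v_6 on the vertex set. Then K (dimension 2) consists of the simplices:

  0-simplices (7): [v_0], [v_1], [v_2], [v_3], [v_4], [v_5], [v_6]
  1-simplices (18): (18 of them)
  2-simplices (12): (12 of them)

so the chain groups are C_0 ≅ Z^7, C_1 ≅ Z^18, C_2 ≅ Z^12.

Boundary ∂_1: C_1 → C_0 sends each edge [p,q] (with p < q) to q − p.
The resulting 7×18 matrix has rank 6, and its Smith normal form has invariant factors (1,1,1,1,1,1).

The boundary map ∂_2: C_2 → C_1 maps a triangle to the signed sum of its edges. For instance
  ∂[v_0,v_5,v_6] = [v_5,v_6] − [v_0,v_6] + [v_0,v_5],
  ∂[v_2,v_3,v_5] = [v_3,v_5] − [v_2,v_5] + [v_2,v_3].
The 18×12 boundary matrix has rank 12 and Smith normal form diag(1,1,1,1,1,1,1,1,1,1,1,2).

Now H_k = ker ∂_k / im ∂_{k+1}, so:

  H_0: rank C_0 − rank ∂_1 = 7 − 6 = 1, and the invariant factors of ∂_1 are all 1, so H_0 = Z.
  H_1: rank ker ∂_1 − rank ∂_2 = (18 − 6) − 12 = 0, and ∂_2 has invariant factor 2 > 1, so H_1 = Z_2.
  H_2: rank ker ∂_2 − rank ∂_3 = (12 − 12) − 0 = 0, and there is no ∂_3, so H_2 = 0.

As a check, the Euler characteristic is 7 − 18 + 12 = 1, which agrees with 1 − 0 + 0 = 1.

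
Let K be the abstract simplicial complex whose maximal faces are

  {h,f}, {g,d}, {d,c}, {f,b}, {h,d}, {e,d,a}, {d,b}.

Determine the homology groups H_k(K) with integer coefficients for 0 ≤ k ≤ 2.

Take the total order a < b < c < d < e < f < g < h on the vertex set. Then K (dimension 2) consists of the simplices:

  0-simplices (8): a, b, c, d, e, f, g, h
  1-simplices (9): ad, ae, bd, bf, cd, de, dg, dh, fh
  2-simplices (1): ade

giving chain groups C_0 ≅ Z^8, C_1 ≅ Z^9, C_2 ≅ Z^1.

∂_1: C_1 → C_0 sends each edge [p,q] (with p < q) to q − p.
As a 8×9 matrix over Z this has rank 7, with invariant factors (1,1,1,1,1,1,1).

The boundary map ∂_2: C_2 → C_1 sends each 2-simplex [p,q,r] to [q,r] − [p,r] + [p,q]. For instance
  ∂ade = de − ae + ad.
The resulting 9×1 matrix has rank 1, and its Smith normal form has invariant factors (1).

Now H_k = ker ∂_k / im ∂_{k+1}, so:

  H_0: rank C_0 − rank ∂_1 = 8 − 7 = 1, and the invariant factors of ∂_1 are all 1, so H_0 = Z.
  H_1: rank ker ∂_1 − rank ∂_2 = (9 − 7) − 1 = 1, and the invariant factors of ∂_2 are all 1, so H_1 = Z.
  H_2: rank ker ∂_2 − rank ∂_3 = (1 − 1) − 0 = 0, and there is no ∂_3, so H_2 = 0.

As a check, the Euler characteristic is 8 − 9 + 1 = 0, which agrees with 1 − 1 + 0 = 0.

H_0 = Z,  H_1 = Z,  H_2 = 0.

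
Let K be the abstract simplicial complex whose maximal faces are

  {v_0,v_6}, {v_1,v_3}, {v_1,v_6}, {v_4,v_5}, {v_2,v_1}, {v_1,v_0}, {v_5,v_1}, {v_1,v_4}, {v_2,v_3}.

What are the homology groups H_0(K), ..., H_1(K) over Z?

Fix the vertex order v_0 < v_1 < v_2 < v_3 < v_4 < v_5 < v_6 and write every simplex with vertices in increasing order. Then dim K = 1 and the simplices of K are:

  0-simplices (7): [v_0], [v_1], [v_2], [v_3], [v_4], [v_5], [v_6]
  1-simplices (9): [v_0,v_1], [v_0,v_6], [v_1,v_2], [v_1,v_3], [v_1,v_4], [v_1,v_5], [v_1,v_6], [v_2,v_3], [v_4,v_5]

giving chain groups C_0 ≅ Z^7, C_1 ≅ Z^9.

Boundary ∂_1: C_1 → C_0 sends each edge [p,q] (with p < q) to q − p. For instance
  ∂[v_1,v_2] = [v_2] − [v_1].
This gives a 7×9 integer matrix of rank 6; reducing to Smith normal form yields diagonal entries (1,1,1,1,1,1).

Reading off H_k = ker ∂_k / im ∂_{k+1}:

  H_0: rank C_0 − rank ∂_1 = 7 − 6 = 1, and the invariant factors of ∂_1 are all 1, so H_0 = Z.
  H_1: rank ker ∂_1 − rank ∂_2 = (9 − 6) − 0 = 3, and there is no ∂_2, so H_1 = Z^3.

H_0 = Z,  H_1 = Z^3.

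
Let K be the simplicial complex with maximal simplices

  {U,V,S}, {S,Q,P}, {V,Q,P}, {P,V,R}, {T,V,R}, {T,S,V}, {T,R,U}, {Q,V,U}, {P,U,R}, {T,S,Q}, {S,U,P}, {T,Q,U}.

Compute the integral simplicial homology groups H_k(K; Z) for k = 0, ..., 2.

H_0 ≅ Z,  H_1 ≅ Z/2Z,  H_2 = 0.

Fix the vertex order P < Q < R < S < T < U < V and write every simplex with vertices in increasing order. Then dim K = 2 and the simplices of K are:

  0-simplices (7): P, Q, R, S, T, U, V
  1-simplices (18): PQ, PR, PS, PU, PV, QS, QT, QU, QV, RT, RU, RV, ST, SU, SV, TU, TV, UV
  2-simplices (12): PQS, PQV, PRU, PRV, PSU, QST, QTU, QUV, RTU, RTV, STV, SUV

so the chain groups are C_0 ≅ Z^7, C_1 ≅ Z^18, C_2 ≅ Z^12.

∂_1: C_1 → C_0 maps an edge to its endpoints' difference, ∂[p,q] = q − p. For instance
  ∂QS = S − Q.
The resulting 7×18 matrix has rank 6, and its Smith normal form has invariant factors (1,1,1,1,1,1).

∂_2: C_2 → C_1 acts by ∂[p,q,r] = [q,r] − [p,r] + [p,q]. For instance
  ∂PRV = RV − PV + PR,
  ∂QST = ST − QT + QS.
The resulting 18×12 matrix has rank 12, and its Smith normal form has invariant factors (1,1,1,1,1,1,1,1,1,1,1,2).

From H_k ≅ ker(∂_k) / im(∂_{k+1}) we obtain:

  H_0: rank C_0 − rank ∂_1 = 7 − 6 = 1, and the invariant factors of ∂_1 are all 1, so H_0 ≅ Z.
  H_1: rank ker ∂_1 − rank ∂_2 = (18 − 6) − 12 = 0, and ∂_2 has invariant factor 2 > 1, so H_1 ≅ Z/2Z.
  H_2: rank ker ∂_2 − rank ∂_3 = (12 − 12) − 0 = 0, and there is no ∂_3, so H_2 ≅ 0.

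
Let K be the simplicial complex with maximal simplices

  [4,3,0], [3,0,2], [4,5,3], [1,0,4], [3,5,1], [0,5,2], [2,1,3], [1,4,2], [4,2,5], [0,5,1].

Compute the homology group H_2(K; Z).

H_2 = 0.

Take the total order 0 < 1 < 2 < 3 < 4 < 5 on the vertex set. Then K (dimension 2) consists of the simplices:

  0-simplices (6): [0], [1], [2], [3], [4], [5]
  1-simplices (15): [0,1], [0,2], [0,3], [0,4], [0,5], [1,2], [1,3], [1,4], [1,5], [2,3], [2,4], [2,5], [3,4], [3,5], [4,5]
  2-simplices (10): [0,1,4], [0,1,5], [0,2,3], [0,2,5], [0,3,4], [1,2,3], [1,2,4], [1,3,5], [2,4,5], [3,4,5]

so the chain groups are C_0 ≅ Z^6, C_1 ≅ Z^15, C_2 ≅ Z^10.

∂_1: C_1 → C_0 sends each edge [p,q] (with p < q) to q − p.
The 6×15 boundary matrix has rank 5 and Smith normal form diag(1,1,1,1,1).

Boundary ∂_2: C_2 → C_1 sends each 2-simplex [p,q,r] to [q,r] − [p,r] + [p,q]. For instance
  ∂[0,2,3] = [2,3] − [0,3] + [0,2],
  ∂[0,1,5] = [1,5] − [0,5] + [0,1].
The 15×10 boundary matrix has rank 10 and Smith normal form diag(1,1,1,1,1,1,1,1,1,2).

Now H_k = ker ∂_k / im ∂_{k+1}, so:

  H_2: rank ker ∂_2 − rank ∂_3 = (10 − 10) − 0 = 0, and there is no ∂_3, so H_2 ≅ 0.

(K is a triangulation of the real projective plane RP^2.)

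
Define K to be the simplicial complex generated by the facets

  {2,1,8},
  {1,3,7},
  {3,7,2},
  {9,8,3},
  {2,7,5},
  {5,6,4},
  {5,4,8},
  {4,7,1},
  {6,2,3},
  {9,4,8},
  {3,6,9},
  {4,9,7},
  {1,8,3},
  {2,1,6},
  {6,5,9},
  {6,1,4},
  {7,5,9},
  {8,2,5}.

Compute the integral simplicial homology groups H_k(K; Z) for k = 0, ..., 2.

Order the vertices as 1 < 2 < 3 < 4 < 5 < 6 < 7 < 8 < 9. Listing each simplex with vertices in this order, K has dimension 2 with simplices:

  0-simplices (9): [1], [2], [3], [4], [5], [6], [7], [8], [9]
  1-simplices (27): (27 of them)
  2-simplices (18): [1,2,6], [1,2,8], [1,3,7], [1,3,8], [1,4,6], [1,4,7], [2,3,6], [2,3,7], [2,5,7], [2,5,8], [3,6,9], [3,8,9], [4,5,6], [4,5,8], [4,7,9], [4,8,9], [5,6,9], [5,7,9]

so the chain groups are C_0 ≅ Z^9, C_1 ≅ Z^27, C_2 ≅ Z^18.

The boundary map ∂_1: C_1 → C_0 maps an edge to its endpoints' difference, ∂[p,q] = q − p. For instance
  ∂[5,9] = [9] − [5].
As a 9×27 matrix over Z this has rank 8, with invariant factors (1,1,1,1,1,1,1,1).

The boundary map ∂_2: C_2 → C_1 maps a triangle to the signed sum of its edges. For instance
  ∂[3,6,9] = [6,9] − [3,9] + [3,6],
  ∂[1,3,7] = [3,7] − [1,7] + [1,3].
The resulting 27×18 matrix has rank 18, and its Smith normal form has invariant factors (1,1,1,1,1,1,1,1,1,1,1,1,1,1,1,1,1,2).

Computing H_k = (kernel of ∂_k) / (image of ∂_{k+1}):

  H_0: rank C_0 − rank ∂_1 = 9 − 8 = 1, and the invariant factors of ∂_1 are all 1, so H_0 ≅ Z.
  H_1: rank ker ∂_1 − rank ∂_2 = (27 − 8) − 18 = 1, and ∂_2 has invariant factor 2 > 1, so H_1 ≅ Z × Z/2.
  H_2: rank ker ∂_2 − rank ∂_3 = (18 − 18) − 0 = 0, and there is no ∂_3, so H_2 ≅ 0.

As a check, the Euler characteristic is 9 − 27 + 18 = 0, which agrees with 1 − 1 + 0 = 0.
(K is a triangulation of the Klein bottle.)

H_0 = Z,  H_1 = Z × Z/2,  H_2 = 0.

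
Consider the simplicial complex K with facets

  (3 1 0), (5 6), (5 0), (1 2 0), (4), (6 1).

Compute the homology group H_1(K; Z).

Take the total order 0 < 1 < 2 < 3 < 4 < 5 < 6 on the vertex set. Then K (dimension 2) consists of the simplices:

  0-simplices (7): [0], [1], [2], [3], [4], [5], [6]
  1-simplices (8): [0,1], [0,2], [0,3], [0,5], [1,2], [1,3], [1,6], [5,6]
  2-simplices (2): [0,1,2], [0,1,3]

Hence C_0 ≅ Z^7, C_1 ≅ Z^8, C_2 ≅ Z^2.

Boundary ∂_1: C_1 → C_0 maps an edge to its endpoints' difference, ∂[p,q] = q − p.
As a 7×8 matrix over Z this has rank 5, with invariant factors (1,1,1,1,1).

∂_2: C_2 → C_1 acts by ∂[p,q,r] = [q,r] − [p,r] + [p,q]. For instance
  ∂[0,1,2] = [1,2] − [0,2] + [0,1],
  ∂[0,1,3] = [1,3] − [0,3] + [0,1].
The 8×2 boundary matrix has rank 2 and Smith normal form diag(1,1).

Reading off H_k = ker ∂_k / im ∂_{k+1}:

  H_1: rank ker ∂_1 − rank ∂_2 = (8 − 5) − 2 = 1, and the invariant factors of ∂_2 are all 1, so H_1 = Z.

H_1 ≅ Z.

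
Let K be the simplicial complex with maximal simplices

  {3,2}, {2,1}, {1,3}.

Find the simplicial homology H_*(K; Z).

H_0 = Z,  H_1 = Z.

Take the total order 1 < 2 < 3 on the vertex set. Then K (dimension 1) consists of the simplices:

  0-simplices (3): [1], [2], [3]
  1-simplices (3): [1,2], [1,3], [2,3]

Hence C_0 ≅ Z^3, C_1 ≅ Z^3.

∂_1: C_1 → C_0 maps an edge to its endpoints' difference, ∂[p,q] = q − p. For instance
  ∂[1,3] = [3] − [1].
The 3×3 boundary matrix has rank 2 and Smith normal form diag(1,1).

Reading off H_k = ker ∂_k / im ∂_{k+1}:

  H_0: rank C_0 − rank ∂_1 = 3 − 2 = 1, and the invariant factors of ∂_1 are all 1, so H_0 ≅ Z.
  H_1: rank ker ∂_1 − rank ∂_2 = (3 − 2) − 0 = 1, and there is no ∂_2, so H_1 ≅ Z.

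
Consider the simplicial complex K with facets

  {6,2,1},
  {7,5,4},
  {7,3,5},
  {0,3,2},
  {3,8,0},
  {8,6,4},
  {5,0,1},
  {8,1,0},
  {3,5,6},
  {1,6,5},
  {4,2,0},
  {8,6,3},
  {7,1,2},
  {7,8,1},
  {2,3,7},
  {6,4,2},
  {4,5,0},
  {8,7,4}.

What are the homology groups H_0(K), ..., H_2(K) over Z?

Order the vertices as 0 < 1 < 2 < 3 < 4 < 5 < 6 < 7 < 8. Listing each simplex with vertices in this order, K has dimension 2 with simplices:

  0-simplices (9): [0], [1], [2], [3], [4], [5], [6], [7], [8]
  1-simplices (27): (27 of them)
  2-simplices (18): [0,1,5], [0,1,8], [0,2,3], [0,2,4], [0,3,8], [0,4,5], [1,2,6], [1,2,7], [1,5,6], [1,7,8], [2,3,7], [2,4,6], [3,5,6], [3,5,7], [3,6,8], [4,5,7], [4,6,8], [4,7,8]

Hence C_0 ≅ Z^9, C_1 ≅ Z^27, C_2 ≅ Z^18.

Boundary ∂_1: C_1 → C_0 is given by ∂[p,q] = [q] − [p]. For instance
  ∂[3,5] = [5] − [3].
The 9×27 boundary matrix has rank 8 and Smith normal form diag(1,1,1,1,1,1,1,1).

The boundary map ∂_2: C_2 → C_1 maps a triangle to the signed sum of its edges. For instance
  ∂[2,3,7] = [3,7] − [2,7] + [2,3],
  ∂[0,2,4] = [2,4] − [0,4] + [0,2].
The 27×18 boundary matrix has rank 17 and Smith normal form diag(1,1,1,1,1,1,1,1,1,1,1,1,1,1,1,1,1).

Computing H_k = (kernel of ∂_k) / (image of ∂_{k+1}):

  H_0: rank C_0 − rank ∂_1 = 9 − 8 = 1, and the invariant factors of ∂_1 are all 1, so H_0 = Z.
  H_1: rank ker ∂_1 − rank ∂_2 = (27 − 8) − 17 = 2, and the invariant factors of ∂_2 are all 1, so H_1 = Z^2.
  H_2: rank ker ∂_2 − rank ∂_3 = (18 − 17) − 0 = 1, and there is no ∂_3, so H_2 = Z.

H_0 ≅ Z,  H_1 ≅ Z^2,  H_2 ≅ Z.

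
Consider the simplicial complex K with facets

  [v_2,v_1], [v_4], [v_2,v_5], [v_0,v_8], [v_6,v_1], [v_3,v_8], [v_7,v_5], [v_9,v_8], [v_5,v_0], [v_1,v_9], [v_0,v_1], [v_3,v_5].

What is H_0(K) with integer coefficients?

H_0 = Z^2.

Order the vertices as v_0 < v_1 < v_2 < v_3 < v_4 < v_5 < v_6 < v_7 < v_8 < v_9. Listing each simplex with vertices in this order, K has dimension 1 with simplices:

  0-simplices (10): [v_0], [v_1], [v_2], [v_3], [v_4], [v_5], [v_6], [v_7], [v_8], [v_9]
  1-simplices (11): [v_0,v_1], [v_0,v_5], [v_0,v_8], [v_1,v_2], [v_1,v_6], [v_1,v_9], [v_2,v_5], [v_3,v_5], [v_3,v_8], [v_5,v_7], [v_8,v_9]

giving chain groups C_0 ≅ Z^10, C_1 ≅ Z^11.

Boundary ∂_1: C_1 → C_0 is given by ∂[p,q] = [q] − [p]. For instance
  ∂[v_2,v_5] = [v_5] − [v_2].
The resulting 10×11 matrix has rank 8, and its Smith normal form has invariant factors (1,1,1,1,1,1,1,1).

Now H_k = ker ∂_k / im ∂_{k+1}, so:

  H_0: rank C_0 − rank ∂_1 = 10 − 8 = 2, and the invariant factors of ∂_1 are all 1, so H_0 = Z^2.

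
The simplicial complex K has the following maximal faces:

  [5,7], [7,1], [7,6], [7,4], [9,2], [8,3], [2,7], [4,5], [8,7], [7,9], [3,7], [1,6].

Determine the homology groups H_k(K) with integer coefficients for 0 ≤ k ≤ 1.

We work with the vertex ordering 1 < 2 < 3 < 4 < 5 < 6 < 7 < 8 < 9. The simplices of K, each written with vertices in increasing order, are:

  0-simplices (9): [1], [2], [3], [4], [5], [6], [7], [8], [9]
  1-simplices (12): [1,6], [1,7], [2,7], [2,9], [3,7], [3,8], [4,5], [4,7], [5,7], [6,7], [7,8], [7,9]

so the chain groups are C_0 ≅ Z^9, C_1 ≅ Z^12.

∂_1: C_1 → C_0 maps an edge to its endpoints' difference, ∂[p,q] = q − p. For instance
  ∂[4,5] = [5] − [4].
As a 9×12 matrix over Z this has rank 8, with invariant factors (1,1,1,1,1,1,1,1).

Reading off H_k = ker ∂_k / im ∂_{k+1}:

  H_0: rank C_0 − rank ∂_1 = 9 − 8 = 1, and the invariant factors of ∂_1 are all 1, so H_0 ≅ Z.
  H_1: rank ker ∂_1 − rank ∂_2 = (12 − 8) − 0 = 4, and there is no ∂_2, so H_1 ≅ Z^4.

(K is a triangulation of a wedge of 4 circles.)

H_0 ≅ Z,  H_1 ≅ Z^4.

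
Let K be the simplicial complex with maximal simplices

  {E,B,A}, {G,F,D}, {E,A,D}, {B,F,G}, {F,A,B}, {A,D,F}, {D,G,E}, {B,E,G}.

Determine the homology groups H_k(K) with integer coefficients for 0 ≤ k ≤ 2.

K has 6 vertices, 12 edges, 8 triangles.
rank ∂_0 = 0, rank ∂_1 = 5 ⇒ b_0 = 6 − 0 − 5 = 1; all invariant factors of ∂_1 are 1 so no torsion. So H_0 = Z.
rank ∂_1 = 5, rank ∂_2 = 7 ⇒ b_1 = 12 − 5 − 7 = 0; all invariant factors of ∂_2 are 1 so no torsion. So H_1 = 0.
rank ∂_2 = 7, rank ∂_3 = 0 ⇒ b_2 = 8 − 7 − 0 = 1. So H_2 = Z.

H_0 = Z,  H_1 = 0,  H_2 = Z.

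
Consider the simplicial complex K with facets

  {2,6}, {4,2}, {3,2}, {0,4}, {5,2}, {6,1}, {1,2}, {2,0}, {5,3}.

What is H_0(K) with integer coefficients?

Order the vertices as 0 < 1 < 2 < 3 < 4 < 5 < 6. Listing each simplex with vertices in this order, K has dimension 1 with simplices:

  0-simplices (7): [0], [1], [2], [3], [4], [5], [6]
  1-simplices (9): [0,2], [0,4], [1,2], [1,6], [2,3], [2,4], [2,5], [2,6], [3,5]

Hence C_0 ≅ Z^7, C_1 ≅ Z^9.

The boundary map ∂_1: C_1 → C_0 sends each edge [p,q] (with p < q) to q − p. For instance
  ∂[1,2] = [2] − [1].
This gives a 7×9 integer matrix of rank 6; reducing to Smith normal form yields diagonal entries (1,1,1,1,1,1).

Computing H_k = (kernel of ∂_k) / (image of ∂_{k+1}):

  H_0: rank C_0 − rank ∂_1 = 7 − 6 = 1, and the invariant factors of ∂_1 are all 1, so H_0 ≅ Z.

H_0 = Z.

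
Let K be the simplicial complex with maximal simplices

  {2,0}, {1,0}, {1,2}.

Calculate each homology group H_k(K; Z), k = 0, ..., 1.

H_0 ≅ Z,  H_1 ≅ Z.

Order the vertices as 0 < 1 < 2. Listing each simplex with vertices in this order, K has dimension 1 with simplices:

  0-simplices (3): [0], [1], [2]
  1-simplices (3): [0,1], [0,2], [1,2]

so the chain groups are C_0 ≅ Z^3, C_1 ≅ Z^3.

∂_1: C_1 → C_0 sends each edge [p,q] (with p < q) to q − p. For instance
  ∂[0,1] = [1] − [0].
The 3×3 boundary matrix has rank 2 and Smith normal form diag(1,1).

Now H_k = ker ∂_k / im ∂_{k+1}, so:

  H_0: rank C_0 − rank ∂_1 = 3 − 2 = 1, and the invariant factors of ∂_1 are all 1, so H_0 ≅ Z.
  H_1: rank ker ∂_1 − rank ∂_2 = (3 − 2) − 0 = 1, and there is no ∂_2, so H_1 ≅ Z.

As a check, the Euler characteristic is 3 − 3 = 0, which agrees with 1 − 1 = 0.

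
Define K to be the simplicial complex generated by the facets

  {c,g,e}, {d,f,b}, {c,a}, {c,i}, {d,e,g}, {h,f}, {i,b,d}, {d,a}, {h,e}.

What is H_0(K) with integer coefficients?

H_0 ≅ Z.

K has 9 vertices, 15 edges, 4 triangles.
rank ∂_0 = 0, rank ∂_1 = 8 ⇒ b_0 = 9 − 0 − 8 = 1; all invariant factors of ∂_1 are 1 so no torsion. So H_0 = Z.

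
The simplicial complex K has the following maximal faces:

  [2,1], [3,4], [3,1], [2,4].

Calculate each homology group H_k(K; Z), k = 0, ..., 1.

Order the vertices as 1 < 2 < 3 < 4. Listing each simplex with vertices in this order, K has dimension 1 with simplices:

  0-simplices (4): [1], [2], [3], [4]
  1-simplices (4): [1,2], [1,3], [2,4], [3,4]

Hence C_0 ≅ Z^4, C_1 ≅ Z^4.

Boundary ∂_1: C_1 → C_0 sends each edge [p,q] (with p < q) to q − p.
The 4×4 boundary matrix has rank 3 and Smith normal form diag(1,1,1).

Now H_k = ker ∂_k / im ∂_{k+1}, so:

  H_0: rank C_0 − rank ∂_1 = 4 − 3 = 1, and the invariant factors of ∂_1 are all 1, so H_0 = Z.
  H_1: rank ker ∂_1 − rank ∂_2 = (4 − 3) − 0 = 1, and there is no ∂_2, so H_1 = Z.

As a check, the Euler characteristic is 4 − 4 = 0, which agrees with 1 − 1 = 0.

H_0 ≅ Z,  H_1 ≅ Z.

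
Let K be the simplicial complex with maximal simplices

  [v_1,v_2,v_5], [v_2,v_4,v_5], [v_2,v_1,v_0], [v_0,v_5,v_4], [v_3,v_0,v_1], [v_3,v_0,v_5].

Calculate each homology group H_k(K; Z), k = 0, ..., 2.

H_0 = Z,  H_1 = Z,  H_2 = 0.

Take the total order v_0 < v_1 < v_2 < v_3 < v_4 < v_5 on the vertex set. Then K (dimension 2) consists of the simplices:

  0-simplices (6): [v_0], [v_1], [v_2], [v_3], [v_4], [v_5]
  1-simplices (12): [v_0,v_1], [v_0,v_2], [v_0,v_3], [v_0,v_4], [v_0,v_5], [v_1,v_2], [v_1,v_3], [v_1,v_5], [v_2,v_4], [v_2,v_5], [v_3,v_5], [v_4,v_5]
  2-simplices (6): [v_0,v_1,v_2], [v_0,v_1,v_3], [v_0,v_3,v_5], [v_0,v_4,v_5], [v_1,v_2,v_5], [v_2,v_4,v_5]

Hence C_0 ≅ Z^6, C_1 ≅ Z^12, C_2 ≅ Z^6.

The boundary map ∂_1: C_1 → C_0 maps an edge to its endpoints' difference, ∂[p,q] = q − p.
The resulting 6×12 matrix has rank 5, and its Smith normal form has invariant factors (1,1,1,1,1).

The boundary map ∂_2: C_2 → C_1 sends each 2-simplex [p,q,r] to [q,r] − [p,r] + [p,q]. For instance
  ∂[v_0,v_4,v_5] = [v_4,v_5] − [v_0,v_5] + [v_0,v_4],
  ∂[v_1,v_2,v_5] = [v_2,v_5] − [v_1,v_5] + [v_1,v_2].
The 12×6 boundary matrix has rank 6 and Smith normal form diag(1,1,1,1,1,1).

From H_k ≅ ker(∂_k) / im(∂_{k+1}) we obtain:

  H_0: rank C_0 − rank ∂_1 = 6 − 5 = 1, and the invariant factors of ∂_1 are all 1, so H_0 ≅ Z.
  H_1: rank ker ∂_1 − rank ∂_2 = (12 − 5) − 6 = 1, and the invariant factors of ∂_2 are all 1, so H_1 ≅ Z.
  H_2: rank ker ∂_2 − rank ∂_3 = (6 − 6) − 0 = 0, and there is no ∂_3, so H_2 ≅ 0.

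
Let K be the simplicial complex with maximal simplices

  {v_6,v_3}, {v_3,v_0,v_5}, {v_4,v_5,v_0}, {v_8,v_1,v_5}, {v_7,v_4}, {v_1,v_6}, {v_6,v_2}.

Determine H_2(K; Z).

K has 9 vertices, 12 edges, 3 triangles.
rank ∂_2 = 3, rank ∂_3 = 0 ⇒ b_2 = 3 − 3 − 0 = 0. So H_2 ≅ 0.

H_2 = 0.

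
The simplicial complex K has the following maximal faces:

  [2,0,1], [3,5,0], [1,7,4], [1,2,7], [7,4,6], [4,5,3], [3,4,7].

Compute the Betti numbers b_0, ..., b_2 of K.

Take the total order 0 < 1 < 2 < 3 < 4 < 5 < 6 < 7 on the vertex set. Then K (dimension 2) consists of the simplices:

  0-simplices (8): [0], [1], [2], [3], [4], [5], [6], [7]
  1-simplices (15): [0,1], [0,2], [0,3], [0,5], [1,2], [1,4], [1,7], [2,7], [3,4], [3,5], [3,7], [4,5], [4,6], [4,7], [6,7]
  2-simplices (7): [0,1,2], [0,3,5], [1,2,7], [1,4,7], [3,4,5], [3,4,7], [4,6,7]

giving chain groups C_0 ≅ Z^8, C_1 ≅ Z^15, C_2 ≅ Z^7.

Boundary ∂_1: C_1 → C_0 sends each edge [p,q] (with p < q) to q − p. For instance
  ∂[4,5] = [5] − [4].
As a 8×15 matrix over Z this has rank 7, with invariant factors (1,1,1,1,1,1,1).

The boundary map ∂_2: C_2 → C_1 sends each 2-simplex [p,q,r] to [q,r] − [p,r] + [p,q]. For instance
  ∂[1,2,7] = [2,7] − [1,7] + [1,2],
  ∂[0,1,2] = [1,2] − [0,2] + [0,1].
As a 15×7 matrix over Z this has rank 7, with invariant factors (1,1,1,1,1,1,1).

Reading off H_k = ker ∂_k / im ∂_{k+1}:

  H_0: rank C_0 − rank ∂_1 = 8 − 7 = 1, and the invariant factors of ∂_1 are all 1, so H_0 ≅ Z.
  H_1: rank ker ∂_1 − rank ∂_2 = (15 − 7) − 7 = 1, and the invariant factors of ∂_2 are all 1, so H_1 ≅ Z.
  H_2: rank ker ∂_2 − rank ∂_3 = (7 − 7) − 0 = 0, and there is no ∂_3, so H_2 ≅ 0.

Hence the Betti numbers are b_0 = 1, b_1 = 1, b_2 = 0.

b_0 = 1, b_1 = 1, b_2 = 0.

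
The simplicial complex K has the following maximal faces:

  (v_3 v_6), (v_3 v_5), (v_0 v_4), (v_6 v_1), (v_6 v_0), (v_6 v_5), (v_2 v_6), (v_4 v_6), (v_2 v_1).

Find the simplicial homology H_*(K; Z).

H_0 = Z,  H_1 = Z^3.

We work with the vertex ordering v_0 < v_1 < v_2 < v_3 < v_4 < v_5 < v_6. The simplices of K, each written with vertices in increasing order, are:

  0-simplices (7): [v_0], [v_1], [v_2], [v_3], [v_4], [v_5], [v_6]
  1-simplices (9): [v_0,v_4], [v_0,v_6], [v_1,v_2], [v_1,v_6], [v_2,v_6], [v_3,v_5], [v_3,v_6], [v_4,v_6], [v_5,v_6]

Hence C_0 ≅ Z^7, C_1 ≅ Z^9.

∂_1: C_1 → C_0 maps an edge to its endpoints' difference, ∂[p,q] = q − p. For instance
  ∂[v_1,v_2] = [v_2] − [v_1].
The 7×9 boundary matrix has rank 6 and Smith normal form diag(1,1,1,1,1,1).

Now H_k = ker ∂_k / im ∂_{k+1}, so:

  H_0: rank C_0 − rank ∂_1 = 7 − 6 = 1, and the invariant factors of ∂_1 are all 1, so H_0 ≅ Z.
  H_1: rank ker ∂_1 − rank ∂_2 = (9 − 6) − 0 = 3, and there is no ∂_2, so H_1 ≅ Z^3.

As a check, the Euler characteristic is 7 − 9 = -2, which agrees with 1 − 3 = -2.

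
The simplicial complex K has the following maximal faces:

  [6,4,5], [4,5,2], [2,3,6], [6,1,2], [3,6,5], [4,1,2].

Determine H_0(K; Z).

Take the total order 1 < 2 < 3 < 4 < 5 < 6 on the vertex set. Then K (dimension 2) consists of the simplices:

  0-simplices (6): [1], [2], [3], [4], [5], [6]
  1-simplices (12): [1,2], [1,4], [1,6], [2,3], [2,4], [2,5], [2,6], [3,5], [3,6], [4,5], [4,6], [5,6]
  2-simplices (6): [1,2,4], [1,2,6], [2,3,6], [2,4,5], [3,5,6], [4,5,6]

so the chain groups are C_0 ≅ Z^6, C_1 ≅ Z^12, C_2 ≅ Z^6.

The boundary map ∂_1: C_1 → C_0 maps an edge to its endpoints' difference, ∂[p,q] = q − p. For instance
  ∂[2,4] = [4] − [2].
As a 6×12 matrix over Z this has rank 5, with invariant factors (1,1,1,1,1).

The boundary map ∂_2: C_2 → C_1 maps a triangle to the signed sum of its edges. For instance
  ∂[2,3,6] = [3,6] − [2,6] + [2,3],
  ∂[4,5,6] = [5,6] − [4,6] + [4,5].
This gives a 12×6 integer matrix of rank 6; reducing to Smith normal form yields diagonal entries (1,1,1,1,1,1).

Reading off H_k = ker ∂_k / im ∂_{k+1}:

  H_0: rank C_0 − rank ∂_1 = 6 − 5 = 1, and the invariant factors of ∂_1 are all 1, so H_0 = Z.

(K is a triangulation of the cylinder S^1 x I.)

H_0 = Z.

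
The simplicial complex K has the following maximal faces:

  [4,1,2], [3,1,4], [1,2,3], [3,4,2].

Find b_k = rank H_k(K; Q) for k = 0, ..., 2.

Order the vertices as 1 < 2 < 3 < 4. Listing each simplex with vertices in this order, K has dimension 2 with simplices:

  0-simplices (4): [1], [2], [3], [4]
  1-simplices (6): [1,2], [1,3], [1,4], [2,3], [2,4], [3,4]
  2-simplices (4): [1,2,3], [1,2,4], [1,3,4], [2,3,4]

so the chain groups are C_0 ≅ Z^4, C_1 ≅ Z^6, C_2 ≅ Z^4.

Boundary ∂_1: C_1 → C_0 maps an edge to its endpoints' difference, ∂[p,q] = q − p.
This gives a 4×6 integer matrix of rank 3; reducing to Smith normal form yields diagonal entries (1,1,1).

∂_2: C_2 → C_1 sends each 2-simplex [p,q,r] to [q,r] − [p,r] + [p,q]. For instance
  ∂[1,2,3] = [2,3] − [1,3] + [1,2],
  ∂[1,3,4] = [3,4] − [1,4] + [1,3].
This gives a 6×4 integer matrix of rank 3; reducing to Smith normal form yields diagonal entries (1,1,1).

Reading off H_k = ker ∂_k / im ∂_{k+1}:

  H_0: rank C_0 − rank ∂_1 = 4 − 3 = 1, and the invariant factors of ∂_1 are all 1, so H_0 ≅ Z.
  H_1: rank ker ∂_1 − rank ∂_2 = (6 − 3) − 3 = 0, and the invariant factors of ∂_2 are all 1, so H_1 ≅ 0.
  H_2: rank ker ∂_2 − rank ∂_3 = (4 − 3) − 0 = 1, and there is no ∂_3, so H_2 ≅ Z.

As a check, the Euler characteristic is 4 − 6 + 4 = 2, which agrees with 1 − 0 + 1 = 2.

Hence the Betti numbers are b_0 = 1, b_1 = 0, b_2 = 1.

b_0 = 1, b_1 = 0, b_2 = 1.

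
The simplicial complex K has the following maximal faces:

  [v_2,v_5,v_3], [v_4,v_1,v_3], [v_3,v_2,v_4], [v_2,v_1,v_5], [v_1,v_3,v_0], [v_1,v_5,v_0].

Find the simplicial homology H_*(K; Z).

K has 6 vertices, 12 edges, 6 triangles.
rank ∂_0 = 0, rank ∂_1 = 5 ⇒ b_0 = 6 − 0 − 5 = 1; all invariant factors of ∂_1 are 1 so no torsion. So H_0 ≅ Z.
rank ∂_1 = 5, rank ∂_2 = 6 ⇒ b_1 = 12 − 5 − 6 = 1; all invariant factors of ∂_2 are 1 so no torsion. So H_1 ≅ Z.
rank ∂_2 = 6, rank ∂_3 = 0 ⇒ b_2 = 6 − 6 − 0 = 0. So H_2 ≅ 0.

H_0 = Z,  H_1 = Z,  H_2 = 0.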